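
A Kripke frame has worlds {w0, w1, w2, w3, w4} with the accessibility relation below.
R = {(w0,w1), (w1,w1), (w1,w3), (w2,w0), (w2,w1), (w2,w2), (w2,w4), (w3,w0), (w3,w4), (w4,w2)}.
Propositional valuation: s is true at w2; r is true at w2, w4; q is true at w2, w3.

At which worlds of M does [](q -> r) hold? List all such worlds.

w0, w2, w3, w4

Let φ = [](q -> r). Evaluate φ at each world:
  w0 (successors {w1}): φ is true.
  w1 (successors {w1, w3}): φ is false.
  w2 (successors {w0, w1, w2, w4}): φ is true.
  w3 (successors {w0, w4}): φ is true.
  w4 (successors {w2}): φ is true.
For instance, at w4:
  At w4: [](q -> r) requires q -> r at every successor {w2}.
    At w2: q -> r is true.
  So [](q -> r) is true at w4.
Satisfying worlds: {w0, w2, w3, w4}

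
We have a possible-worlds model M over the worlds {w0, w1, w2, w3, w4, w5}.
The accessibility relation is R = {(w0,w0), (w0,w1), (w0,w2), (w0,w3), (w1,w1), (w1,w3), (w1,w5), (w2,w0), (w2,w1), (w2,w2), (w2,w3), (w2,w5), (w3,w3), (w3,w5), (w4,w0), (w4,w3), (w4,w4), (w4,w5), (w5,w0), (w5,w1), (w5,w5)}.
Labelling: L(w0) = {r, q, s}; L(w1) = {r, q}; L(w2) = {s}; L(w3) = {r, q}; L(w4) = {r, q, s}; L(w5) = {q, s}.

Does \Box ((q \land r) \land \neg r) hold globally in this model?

No

Let φ = \Box ((q \land r) \land \neg r). Evaluate φ at each world:
  w0 (successors {w0, w1, w2, w3}): φ is false.
  w1 (successors {w1, w3, w5}): φ is false.
  w2 (successors {w0, w1, w2, w3, w5}): φ is false.
  w3 (successors {w3, w5}): φ is false.
  w4 (successors {w0, w3, w4, w5}): φ is false.
  w5 (successors {w0, w1, w5}): φ is false.
Detail at w0 (counterexample):
  At w0: \Box ((q \land r) \land \neg r) requires (q \land r) \land \neg r at every successor {w0, w1, w2, w3}.
    (q \land r) \land \neg r fails at w0, so \Box ((q \land r) \land \neg r) is false at w0.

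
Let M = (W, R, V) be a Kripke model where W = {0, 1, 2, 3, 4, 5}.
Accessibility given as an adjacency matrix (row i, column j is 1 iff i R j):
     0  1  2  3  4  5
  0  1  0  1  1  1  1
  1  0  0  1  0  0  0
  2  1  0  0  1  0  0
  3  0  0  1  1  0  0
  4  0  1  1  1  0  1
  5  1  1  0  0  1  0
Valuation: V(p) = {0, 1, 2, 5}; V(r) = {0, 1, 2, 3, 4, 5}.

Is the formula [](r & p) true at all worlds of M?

No

Let φ = [](r & p). Evaluate φ at each world:
  0 (successors {0, 2, 3, 4, 5}): φ is false.
  1 (successors {2}): φ is true.
  2 (successors {0, 3}): φ is false.
  3 (successors {2, 3}): φ is false.
  4 (successors {1, 2, 3, 5}): φ is false.
  5 (successors {0, 1, 4}): φ is false.
Detail at 0 (counterexample):
  At 0: [](r & p) requires r & p at every successor {0, 2, 3, 4, 5}.
    r & p fails at 3, so [](r & p) is false at 0.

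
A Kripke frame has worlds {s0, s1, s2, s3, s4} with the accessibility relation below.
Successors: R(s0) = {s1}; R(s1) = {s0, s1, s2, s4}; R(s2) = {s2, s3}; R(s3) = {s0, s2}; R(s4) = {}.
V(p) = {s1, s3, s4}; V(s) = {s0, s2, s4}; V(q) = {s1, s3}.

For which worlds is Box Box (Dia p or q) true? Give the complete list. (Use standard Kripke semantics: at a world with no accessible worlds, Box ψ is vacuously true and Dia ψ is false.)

s2, s3, s4

Let φ = Box Box (Dia p or q). Evaluate φ at each world:
  s0 (successors {s1}): φ is false.
  s1 (successors {s0, s1, s2, s4}): φ is false.
  s2 (successors {s2, s3}): φ is true.
  s3 (successors {s0, s2}): φ is true.
  s4 (successors ∅): φ is true.
For instance, at s2:
  At s2: Box Box (Dia p or q) requires Box (Dia p or q) at every successor {s2, s3}.
      At s2: Box (Dia p or q) requires Dia p or q at every successor {s2, s3}.
        At s2: Dia p or q is true.
        At s3: Dia p or q is true.
      So Box (Dia p or q) is true at s2.
      At s3: Box (Dia p or q) requires Dia p or q at every successor {s0, s2}.
        At s0: Dia p or q is true.
        At s2: Dia p or q is true.
      So Box (Dia p or q) is true at s3.
  So Box Box (Dia p or q) is true at s2.
Satisfying worlds: {s2, s3, s4}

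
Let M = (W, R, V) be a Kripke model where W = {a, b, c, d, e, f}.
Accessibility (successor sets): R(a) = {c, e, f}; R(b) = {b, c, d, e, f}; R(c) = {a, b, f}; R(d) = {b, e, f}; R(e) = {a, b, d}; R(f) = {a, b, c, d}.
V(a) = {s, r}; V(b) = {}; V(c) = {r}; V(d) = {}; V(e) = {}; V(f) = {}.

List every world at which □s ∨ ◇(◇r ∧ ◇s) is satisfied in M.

Let φ = □s ∨ ◇(◇r ∧ ◇s). Evaluate φ at each world:
  a (successors {c, e, f}): φ is true.
  b (successors {b, c, d, e, f}): φ is true.
  c (successors {a, b, f}): φ is true.
  d (successors {b, e, f}): φ is true.
  e (successors {a, b, d}): φ is false.
  f (successors {a, b, c, d}): φ is true.
For instance, at b:
  At b: □s is false, ◇(◇r ∧ ◇s) is true, so □s ∨ ◇(◇r ∧ ◇s) is true.
    At b: □s requires s at every successor {b, c, d, e, f}.
      s fails at b, so □s is false at b.
    At b: ◇(◇r ∧ ◇s) requires ◇r ∧ ◇s at some successor in {b, c, d, e, f}.
      ◇r ∧ ◇s holds at c, so ◇(◇r ∧ ◇s) is true at b.
Satisfying worlds: {a, b, c, d, f}

a, b, c, d, f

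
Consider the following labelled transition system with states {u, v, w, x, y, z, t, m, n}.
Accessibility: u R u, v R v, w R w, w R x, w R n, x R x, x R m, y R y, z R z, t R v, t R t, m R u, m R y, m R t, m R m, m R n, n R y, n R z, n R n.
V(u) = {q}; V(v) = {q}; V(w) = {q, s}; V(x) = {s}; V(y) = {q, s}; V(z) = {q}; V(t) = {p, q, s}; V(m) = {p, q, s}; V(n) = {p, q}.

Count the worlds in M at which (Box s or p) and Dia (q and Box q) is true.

Let φ = (Box s or p) and Dia (q and Box q). Evaluate φ at each world:
  u (successors {u}): φ is false.
  v (successors {v}): φ is false.
  w (successors {w, x, n}): φ is false.
  x (successors {x, m}): φ is true.
  y (successors {y}): φ is true.
  z (successors {z}): φ is false.
  t (successors {v, t}): φ is true.
  m (successors {u, y, t, m, n}): φ is true.
  n (successors {y, z, n}): φ is true.
For instance, at n:
  At n: Box s or p is true, Dia (q and Box q) is true, so (Box s or p) and Dia (q and Box q) is true.
    At n: Box s is false, p is true, so Box s or p is true.
      At n: Box s requires s at every successor {y, z, n}.
        s fails at z, so Box s is false at n.
    At n: Dia (q and Box q) requires q and Box q at some successor in {y, z, n}.
      q and Box q holds at y, so Dia (q and Box q) is true at n.
Satisfying worlds: {x, y, t, m, n}

5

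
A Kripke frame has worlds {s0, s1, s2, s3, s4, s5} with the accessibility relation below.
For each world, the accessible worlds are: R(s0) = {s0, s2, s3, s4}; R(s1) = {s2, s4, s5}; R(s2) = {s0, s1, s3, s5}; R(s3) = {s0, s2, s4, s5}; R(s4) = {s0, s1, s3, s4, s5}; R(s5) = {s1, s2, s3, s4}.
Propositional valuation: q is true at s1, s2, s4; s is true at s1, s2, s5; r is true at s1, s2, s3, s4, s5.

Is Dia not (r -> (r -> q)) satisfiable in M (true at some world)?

Yes

Let φ = Dia not (r -> (r -> q)). Evaluate φ at each world:
  s0 (successors {s0, s2, s3, s4}): φ is true.
  s1 (successors {s2, s4, s5}): φ is true.
  s2 (successors {s0, s1, s3, s5}): φ is true.
  s3 (successors {s0, s2, s4, s5}): φ is true.
  s4 (successors {s0, s1, s3, s4, s5}): φ is true.
  s5 (successors {s1, s2, s3, s4}): φ is true.
Detail at s0 (witness):
  At s0: Dia not (r -> (r -> q)) requires not (r -> (r -> q)) at some successor in {s0, s2, s3, s4}.
    not (r -> (r -> q)) holds at s3, so Dia not (r -> (r -> q)) is true at s0.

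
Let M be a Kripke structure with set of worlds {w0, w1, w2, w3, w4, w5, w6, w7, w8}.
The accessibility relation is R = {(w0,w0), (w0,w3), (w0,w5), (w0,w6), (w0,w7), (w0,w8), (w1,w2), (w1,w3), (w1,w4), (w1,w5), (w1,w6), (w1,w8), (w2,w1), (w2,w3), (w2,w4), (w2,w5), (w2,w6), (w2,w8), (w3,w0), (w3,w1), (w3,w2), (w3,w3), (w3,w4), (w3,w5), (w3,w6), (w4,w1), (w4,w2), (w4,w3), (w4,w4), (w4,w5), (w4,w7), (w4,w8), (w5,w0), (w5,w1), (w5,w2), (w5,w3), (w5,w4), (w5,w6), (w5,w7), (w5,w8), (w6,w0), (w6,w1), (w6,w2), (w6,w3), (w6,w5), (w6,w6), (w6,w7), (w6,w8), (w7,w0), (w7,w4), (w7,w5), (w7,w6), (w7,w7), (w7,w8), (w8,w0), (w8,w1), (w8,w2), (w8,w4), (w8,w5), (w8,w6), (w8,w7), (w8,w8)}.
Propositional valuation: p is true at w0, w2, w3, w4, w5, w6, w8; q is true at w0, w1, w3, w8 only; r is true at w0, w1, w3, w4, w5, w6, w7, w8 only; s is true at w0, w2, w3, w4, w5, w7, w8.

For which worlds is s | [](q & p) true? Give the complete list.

w0, w2, w3, w4, w5, w7, w8

Recall that []ψ holds at a world iff ψ holds at every accessible world, and <>ψ holds iff ψ holds at some accessible world.
Let φ = s | [](q & p). Evaluate φ at each world:
  w0 (successors {w0, w3, w5, w6, w7, w8}): φ is true.
  w1 (successors {w2, w3, w4, w5, w6, w8}): φ is false.
  w2 (successors {w1, w3, w4, w5, w6, w8}): φ is true.
  w3 (successors {w0, w1, w2, w3, w4, w5, w6}): φ is true.
  w4 (successors {w1, w2, w3, w4, w5, w7, w8}): φ is true.
  w5 (successors {w0, w1, w2, w3, w4, w6, w7, w8}): φ is true.
  w6 (successors {w0, w1, w2, w3, w5, w6, w7, w8}): φ is false.
  w7 (successors {w0, w4, w5, w6, w7, w8}): φ is true.
  w8 (successors {w0, w1, w2, w4, w5, w6, w7, w8}): φ is true.
For instance, at w8:
  At w8: s is true, [](q & p) is false, so s | [](q & p) is true.
    At w8: [](q & p) requires q & p at every successor {w0, w1, w2, w4, w5, w6, w7, w8}.
      q & p fails at w1, so [](q & p) is false at w8.
Satisfying worlds: {w0, w2, w3, w4, w5, w7, w8}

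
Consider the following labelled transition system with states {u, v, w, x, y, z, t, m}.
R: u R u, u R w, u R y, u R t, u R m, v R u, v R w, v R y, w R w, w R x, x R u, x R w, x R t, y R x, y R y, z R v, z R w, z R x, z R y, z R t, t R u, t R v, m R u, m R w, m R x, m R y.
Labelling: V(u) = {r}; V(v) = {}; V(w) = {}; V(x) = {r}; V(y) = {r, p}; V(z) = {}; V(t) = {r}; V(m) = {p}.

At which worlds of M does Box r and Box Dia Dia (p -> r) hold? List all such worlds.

Let φ = Box r and Box Dia Dia (p -> r). Evaluate φ at each world:
  u (successors {u, w, y, t, m}): φ is false.
  v (successors {u, w, y}): φ is false.
  w (successors {w, x}): φ is false.
  x (successors {u, w, t}): φ is false.
  y (successors {x, y}): φ is true.
  z (successors {v, w, x, y, t}): φ is false.
  t (successors {u, v}): φ is false.
  m (successors {u, w, x, y}): φ is false.
For instance, at m:
  At m: Box r is false, Box Dia Dia (p -> r) is true, so Box r and Box Dia Dia (p -> r) is false.
    At m: Box r requires r at every successor {u, w, x, y}.
      r fails at w, so Box r is false at m.
    At m: Box Dia Dia (p -> r) requires Dia Dia (p -> r) at every successor {u, w, x, y}.
      At u: Dia Dia (p -> r) is true.
      At w: Dia Dia (p -> r) is true.
      At x: Dia Dia (p -> r) is true.
      At y: Dia Dia (p -> r) is true.
    So Box Dia Dia (p -> r) is true at m.
Satisfying worlds: {y}

y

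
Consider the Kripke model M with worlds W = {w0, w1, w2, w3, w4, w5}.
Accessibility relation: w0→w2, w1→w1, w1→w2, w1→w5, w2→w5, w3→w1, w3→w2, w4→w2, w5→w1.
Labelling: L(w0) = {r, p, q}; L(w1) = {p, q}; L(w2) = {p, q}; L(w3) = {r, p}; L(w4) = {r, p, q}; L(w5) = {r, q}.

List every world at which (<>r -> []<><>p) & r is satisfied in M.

w0, w3, w4, w5

Recall that []ψ holds at a world iff ψ holds at every accessible world, and <>ψ holds iff ψ holds at some accessible world.
Let φ = (<>r -> []<><>p) & r. Evaluate φ at each world:
  w0 (successors {w2}): φ is true.
  w1 (successors {w1, w2, w5}): φ is false.
  w2 (successors {w5}): φ is false.
  w3 (successors {w1, w2}): φ is true.
  w4 (successors {w2}): φ is true.
  w5 (successors {w1}): φ is true.
For instance, at w0:
  At w0: <>r -> []<><>p is true, r is true, so (<>r -> []<><>p) & r is true.
    At w0: <>r is false, []<><>p is true, so <>r -> []<><>p is true.
      At w0: <>r requires r at some successor in {w2}.
        At w2: r is false.
      So <>r is false at w0.
      At w0: []<><>p requires <><>p at every successor {w2}.
        At w2: <><>p is true.
      So []<><>p is true at w0.
Satisfying worlds: {w0, w3, w4, w5}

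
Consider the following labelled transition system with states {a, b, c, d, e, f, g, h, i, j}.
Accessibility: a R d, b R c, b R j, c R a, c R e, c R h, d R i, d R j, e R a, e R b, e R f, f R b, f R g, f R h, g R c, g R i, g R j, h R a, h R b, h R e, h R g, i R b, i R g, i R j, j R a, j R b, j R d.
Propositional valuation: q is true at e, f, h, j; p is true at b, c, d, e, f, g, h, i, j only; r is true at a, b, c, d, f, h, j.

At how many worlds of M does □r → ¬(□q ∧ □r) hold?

10

Let φ = □r → ¬(□q ∧ □r). Evaluate φ at each world:
  a (successors {d}): φ is true.
  b (successors {c, j}): φ is true.
  c (successors {a, e, h}): φ is true.
  d (successors {i, j}): φ is true.
  e (successors {a, b, f}): φ is true.
  f (successors {b, g, h}): φ is true.
  g (successors {c, i, j}): φ is true.
  h (successors {a, b, e, g}): φ is true.
  i (successors {b, g, j}): φ is true.
  j (successors {a, b, d}): φ is true.
For instance, at g:
  At g: □r is false, ¬(□q ∧ □r) is true, so □r → ¬(□q ∧ □r) is true.
    At g: □r requires r at every successor {c, i, j}.
      r fails at i, so □r is false at g.
    At g: □q ∧ □r is false, so ¬(□q ∧ □r) is true.
      At g: □q is false, □r is false, so □q ∧ □r is false.
Satisfying worlds: {a, b, c, d, e, f, g, h, i, j}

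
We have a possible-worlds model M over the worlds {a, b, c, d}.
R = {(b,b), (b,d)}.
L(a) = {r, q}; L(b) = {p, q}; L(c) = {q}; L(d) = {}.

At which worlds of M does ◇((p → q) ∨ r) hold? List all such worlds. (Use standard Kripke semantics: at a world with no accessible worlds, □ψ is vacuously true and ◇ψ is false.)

Recall that ◇ψ holds at a world iff ψ holds at some accessible world.
Let φ = ◇((p → q) ∨ r). Evaluate φ at each world:
  a (successors ∅): φ is false.
  b (successors {b, d}): φ is true.
  c (successors ∅): φ is false.
  d (successors ∅): φ is false.
For instance, at b:
  At b: ◇((p → q) ∨ r) requires (p → q) ∨ r at some successor in {b, d}.
    (p → q) ∨ r holds at b, so ◇((p → q) ∨ r) is true at b.
Satisfying worlds: {b}

b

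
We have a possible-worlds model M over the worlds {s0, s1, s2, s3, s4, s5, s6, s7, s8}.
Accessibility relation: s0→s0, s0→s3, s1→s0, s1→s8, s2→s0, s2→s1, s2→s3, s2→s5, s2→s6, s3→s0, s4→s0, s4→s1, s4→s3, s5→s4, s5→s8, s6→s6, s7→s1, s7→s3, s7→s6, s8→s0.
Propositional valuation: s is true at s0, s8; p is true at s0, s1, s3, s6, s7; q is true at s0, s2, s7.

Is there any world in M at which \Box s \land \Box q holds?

Yes

Recall that \Box ψ holds at a world iff ψ holds at every accessible world, and \Diamond ψ holds iff ψ holds at some accessible world.
Let φ = \Box s \land \Box q. Evaluate φ at each world:
  s0 (successors {s0, s3}): φ is false.
  s1 (successors {s0, s8}): φ is false.
  s2 (successors {s0, s1, s3, s5, s6}): φ is false.
  s3 (successors {s0}): φ is true.
  s4 (successors {s0, s1, s3}): φ is false.
  s5 (successors {s4, s8}): φ is false.
  s6 (successors {s6}): φ is false.
  s7 (successors {s1, s3, s6}): φ is false.
  s8 (successors {s0}): φ is true.
Detail at s3 (witness):
  At s3: \Box s is true, \Box q is true, so \Box s \land \Box q is true.
    At s3: \Box s requires s at every successor {s0}.
      At s0: s is true.
    So \Box s is true at s3.
    At s3: \Box q requires q at every successor {s0}.
      At s0: q is true.
    So \Box q is true at s3.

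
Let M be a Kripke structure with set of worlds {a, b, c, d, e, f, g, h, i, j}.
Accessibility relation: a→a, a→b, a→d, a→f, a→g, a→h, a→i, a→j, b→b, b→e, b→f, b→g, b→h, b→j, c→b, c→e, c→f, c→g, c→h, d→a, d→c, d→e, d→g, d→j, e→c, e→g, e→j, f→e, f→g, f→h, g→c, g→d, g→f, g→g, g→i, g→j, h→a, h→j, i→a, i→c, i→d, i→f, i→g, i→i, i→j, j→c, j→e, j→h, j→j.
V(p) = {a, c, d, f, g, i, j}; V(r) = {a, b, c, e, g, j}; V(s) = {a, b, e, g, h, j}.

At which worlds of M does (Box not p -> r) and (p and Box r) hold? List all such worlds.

d

Let φ = (Box not p -> r) and (p and Box r). Evaluate φ at each world:
  a (successors {a, b, d, f, g, h, i, j}): φ is false.
  b (successors {b, e, f, g, h, j}): φ is false.
  c (successors {b, e, f, g, h}): φ is false.
  d (successors {a, c, e, g, j}): φ is true.
  e (successors {c, g, j}): φ is false.
  f (successors {e, g, h}): φ is false.
  g (successors {c, d, f, g, i, j}): φ is false.
  h (successors {a, j}): φ is false.
  i (successors {a, c, d, f, g, i, j}): φ is false.
  j (successors {c, e, h, j}): φ is false.
For instance, at a:
  At a: Box not p -> r is true, p and Box r is false, so (Box not p -> r) and (p and Box r) is false.
    At a: Box not p is false, r is true, so Box not p -> r is true.
      At a: Box not p requires not p at every successor {a, b, d, f, g, h, i, j}.
        not p fails at a, so Box not p is false at a.
    At a: p is true, Box r is false, so p and Box r is false.
      At a: Box r requires r at every successor {a, b, d, f, g, h, i, j}.
        r fails at d, so Box r is false at a.
Satisfying worlds: {d}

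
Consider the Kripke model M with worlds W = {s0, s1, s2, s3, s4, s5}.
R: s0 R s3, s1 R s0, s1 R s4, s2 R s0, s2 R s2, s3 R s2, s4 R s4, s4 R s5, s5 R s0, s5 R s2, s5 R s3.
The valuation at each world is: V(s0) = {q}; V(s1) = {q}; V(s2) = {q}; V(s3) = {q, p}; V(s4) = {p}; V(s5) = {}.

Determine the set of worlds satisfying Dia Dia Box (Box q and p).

s2, s3, s4, s5

Let φ = Dia Dia Box (Box q and p). Evaluate φ at each world:
  s0 (successors {s3}): φ is false.
  s1 (successors {s0, s4}): φ is false.
  s2 (successors {s0, s2}): φ is true.
  s3 (successors {s2}): φ is true.
  s4 (successors {s4, s5}): φ is true.
  s5 (successors {s0, s2, s3}): φ is true.
For instance, at s0:
  At s0: Dia Dia Box (Box q and p) requires Dia Box (Box q and p) at some successor in {s3}.
    At s3: Dia Box (Box q and p) is false.
  So Dia Dia Box (Box q and p) is false at s0.
Satisfying worlds: {s2, s3, s4, s5}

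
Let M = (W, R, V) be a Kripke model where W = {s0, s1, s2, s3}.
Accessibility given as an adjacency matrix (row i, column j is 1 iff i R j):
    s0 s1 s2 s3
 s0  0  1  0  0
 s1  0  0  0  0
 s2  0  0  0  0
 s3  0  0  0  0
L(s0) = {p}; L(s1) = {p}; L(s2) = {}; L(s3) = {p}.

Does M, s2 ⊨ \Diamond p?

No

Recall that \Diamond ψ holds at a world iff ψ holds at some accessible world.
At s2: no accessible worlds, so \Diamond p is false.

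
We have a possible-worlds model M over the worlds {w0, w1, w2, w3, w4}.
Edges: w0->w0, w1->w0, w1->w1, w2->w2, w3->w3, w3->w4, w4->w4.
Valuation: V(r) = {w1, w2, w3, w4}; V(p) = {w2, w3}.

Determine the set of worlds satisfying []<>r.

Let φ = []<>r. Evaluate φ at each world:
  w0 (successors {w0}): φ is false.
  w1 (successors {w0, w1}): φ is false.
  w2 (successors {w2}): φ is true.
  w3 (successors {w3, w4}): φ is true.
  w4 (successors {w4}): φ is true.
For instance, at w3:
  At w3: []<>r requires <>r at every successor {w3, w4}.
      At w3: <>r requires r at some successor in {w3, w4}.
        r holds at w3, so <>r is true at w3.
      At w4: <>r requires r at some successor in {w4}.
        r holds at w4, so <>r is true at w4.
  So []<>r is true at w3.
Satisfying worlds: {w2, w3, w4}

w2, w3, w4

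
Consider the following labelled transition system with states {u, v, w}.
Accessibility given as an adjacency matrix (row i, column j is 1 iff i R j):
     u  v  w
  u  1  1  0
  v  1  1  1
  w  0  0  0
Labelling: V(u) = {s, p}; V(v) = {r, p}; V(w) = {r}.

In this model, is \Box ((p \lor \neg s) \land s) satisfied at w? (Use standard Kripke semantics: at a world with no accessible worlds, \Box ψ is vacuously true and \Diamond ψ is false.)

Yes

At w: no accessible worlds, so \Box ((p \lor \neg s) \land s) holds vacuously.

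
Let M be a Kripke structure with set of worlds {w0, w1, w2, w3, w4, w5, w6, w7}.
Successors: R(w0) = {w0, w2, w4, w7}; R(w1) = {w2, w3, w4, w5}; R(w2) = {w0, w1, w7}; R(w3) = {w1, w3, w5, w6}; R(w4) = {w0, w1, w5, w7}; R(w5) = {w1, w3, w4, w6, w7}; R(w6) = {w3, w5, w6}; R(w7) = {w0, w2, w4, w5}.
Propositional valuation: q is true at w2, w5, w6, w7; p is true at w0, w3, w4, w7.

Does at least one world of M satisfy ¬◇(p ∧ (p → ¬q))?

No

Recall that ◇ψ holds at a world iff ψ holds at some accessible world.
Let φ = ¬◇(p ∧ (p → ¬q)). Evaluate φ at each world:
  w0 (successors {w0, w2, w4, w7}): φ is false.
  w1 (successors {w2, w3, w4, w5}): φ is false.
  w2 (successors {w0, w1, w7}): φ is false.
  w3 (successors {w1, w3, w5, w6}): φ is false.
  w4 (successors {w0, w1, w5, w7}): φ is false.
  w5 (successors {w1, w3, w4, w6, w7}): φ is false.
  w6 (successors {w3, w5, w6}): φ is false.
  w7 (successors {w0, w2, w4, w5}): φ is false.
For instance, at w1:
  At w1: ◇(p ∧ (p → ¬q)) is true, so ¬◇(p ∧ (p → ¬q)) is false.
    At w1: ◇(p ∧ (p → ¬q)) requires p ∧ (p → ¬q) at some successor in {w2, w3, w4, w5}.
      p ∧ (p → ¬q) holds at w3, so ◇(p ∧ (p → ¬q)) is true at w1.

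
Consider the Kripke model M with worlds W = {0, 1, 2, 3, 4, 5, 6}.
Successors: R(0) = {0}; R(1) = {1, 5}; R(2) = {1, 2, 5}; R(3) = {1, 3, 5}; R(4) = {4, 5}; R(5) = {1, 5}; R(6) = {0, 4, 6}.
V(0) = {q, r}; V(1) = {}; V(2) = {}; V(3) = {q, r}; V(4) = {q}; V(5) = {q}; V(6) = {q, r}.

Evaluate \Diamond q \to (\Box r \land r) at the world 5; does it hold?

No

At 5: \Diamond q is true, \Box r \land r is false, so \Diamond q \to (\Box r \land r) is false.
  At 5: \Diamond q requires q at some successor in {1, 5}.
    q holds at 5, so \Diamond q is true at 5.
  At 5: \Box r is false, r is false, so \Box r \land r is false.
    At 5: \Box r requires r at every successor {1, 5}.
      r fails at 1, so \Box r is false at 5.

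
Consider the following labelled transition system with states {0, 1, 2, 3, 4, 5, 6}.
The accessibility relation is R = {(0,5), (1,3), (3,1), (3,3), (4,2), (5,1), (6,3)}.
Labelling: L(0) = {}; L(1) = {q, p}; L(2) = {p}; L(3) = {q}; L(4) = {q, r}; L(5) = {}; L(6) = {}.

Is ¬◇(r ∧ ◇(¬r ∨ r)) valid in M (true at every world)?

Let φ = ¬◇(r ∧ ◇(¬r ∨ r)). Evaluate φ at each world:
  0 (successors {5}): φ is true.
  1 (successors {3}): φ is true.
  2 (successors ∅): φ is true.
  3 (successors {1, 3}): φ is true.
  4 (successors {2}): φ is true.
  5 (successors {1}): φ is true.
  6 (successors {3}): φ is true.
For instance, at 0:
  At 0: ◇(r ∧ ◇(¬r ∨ r)) is false, so ¬◇(r ∧ ◇(¬r ∨ r)) is true.
    At 0: ◇(r ∧ ◇(¬r ∨ r)) requires r ∧ ◇(¬r ∨ r) at some successor in {5}.
      At 5: r ∧ ◇(¬r ∨ r) is false.
    So ◇(r ∧ ◇(¬r ∨ r)) is false at 0.

Yes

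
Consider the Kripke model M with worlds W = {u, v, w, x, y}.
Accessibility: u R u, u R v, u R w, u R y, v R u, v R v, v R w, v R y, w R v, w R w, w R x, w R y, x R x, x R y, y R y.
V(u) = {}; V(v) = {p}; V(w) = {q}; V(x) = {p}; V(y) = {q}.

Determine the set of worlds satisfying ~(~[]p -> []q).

Recall that []ψ holds at a world iff ψ holds at every accessible world, and <>ψ holds iff ψ holds at some accessible world.
Let φ = ~(~[]p -> []q). Evaluate φ at each world:
  u (successors {u, v, w, y}): φ is true.
  v (successors {u, v, w, y}): φ is true.
  w (successors {v, w, x, y}): φ is true.
  x (successors {x, y}): φ is true.
  y (successors {y}): φ is false.
For instance, at w:
  At w: ~[]p -> []q is false, so ~(~[]p -> []q) is true.
    At w: ~[]p is true, []q is false, so ~[]p -> []q is false.
      At w: []p is false, so ~[]p is true.
      At w: []q requires q at every successor {v, w, x, y}.
        q fails at v, so []q is false at w.
Satisfying worlds: {u, v, w, x}

u, v, w, x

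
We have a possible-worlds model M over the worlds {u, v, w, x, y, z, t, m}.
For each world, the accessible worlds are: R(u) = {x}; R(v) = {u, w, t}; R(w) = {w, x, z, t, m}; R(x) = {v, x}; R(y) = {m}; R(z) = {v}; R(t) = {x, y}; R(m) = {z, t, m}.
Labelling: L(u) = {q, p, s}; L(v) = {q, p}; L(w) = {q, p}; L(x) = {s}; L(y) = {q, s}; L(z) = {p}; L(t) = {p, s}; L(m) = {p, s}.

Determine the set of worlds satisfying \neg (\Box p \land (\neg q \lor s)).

Let φ = \neg (\Box p \land (\neg q \lor s)). Evaluate φ at each world:
  u (successors {x}): φ is true.
  v (successors {u, w, t}): φ is true.
  w (successors {w, x, z, t, m}): φ is true.
  x (successors {v, x}): φ is true.
  y (successors {m}): φ is false.
  z (successors {v}): φ is false.
  t (successors {x, y}): φ is true.
  m (successors {z, t, m}): φ is false.
For instance, at w:
  At w: \Box p \land (\neg q \lor s) is false, so \neg (\Box p \land (\neg q \lor s)) is true.
    At w: \Box p is false, \neg q \lor s is false, so \Box p \land (\neg q \lor s) is false.
      At w: \Box p requires p at every successor {w, x, z, t, m}.
        p fails at x, so \Box p is false at w.
Satisfying worlds: {u, v, w, x, t}

u, v, w, x, t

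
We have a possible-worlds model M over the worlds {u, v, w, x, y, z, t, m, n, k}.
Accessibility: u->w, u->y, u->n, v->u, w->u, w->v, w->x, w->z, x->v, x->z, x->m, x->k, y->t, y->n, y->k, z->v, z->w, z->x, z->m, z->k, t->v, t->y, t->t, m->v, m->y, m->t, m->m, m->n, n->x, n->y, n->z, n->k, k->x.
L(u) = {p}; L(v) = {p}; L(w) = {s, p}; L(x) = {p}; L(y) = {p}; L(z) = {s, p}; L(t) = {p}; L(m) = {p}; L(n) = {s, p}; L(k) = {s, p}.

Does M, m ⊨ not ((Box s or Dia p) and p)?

At m: (Box s or Dia p) and p is true, so not ((Box s or Dia p) and p) is false.
  At m: Box s or Dia p is true, p is true, so (Box s or Dia p) and p is true.
    At m: Box s is false, Dia p is true, so Box s or Dia p is true.
      At m: Box s requires s at every successor {v, y, t, m, n}.
        s fails at v, so Box s is false at m.
      At m: Dia p requires p at some successor in {v, y, t, m, n}.
        p holds at v, so Dia p is true at m.

No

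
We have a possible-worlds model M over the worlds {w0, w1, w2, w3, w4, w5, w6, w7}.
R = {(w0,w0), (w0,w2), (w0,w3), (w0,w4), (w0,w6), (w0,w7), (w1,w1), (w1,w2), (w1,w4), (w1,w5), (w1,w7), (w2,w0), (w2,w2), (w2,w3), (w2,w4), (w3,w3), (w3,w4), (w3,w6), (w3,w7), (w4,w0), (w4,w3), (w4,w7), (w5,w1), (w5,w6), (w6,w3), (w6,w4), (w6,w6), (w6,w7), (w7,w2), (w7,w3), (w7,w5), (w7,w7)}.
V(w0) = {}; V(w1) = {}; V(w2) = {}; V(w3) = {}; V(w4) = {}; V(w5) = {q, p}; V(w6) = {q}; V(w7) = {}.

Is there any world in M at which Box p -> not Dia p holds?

Yes

Let φ = Box p -> not Dia p. Evaluate φ at each world:
  w0 (successors {w0, w2, w3, w4, w6, w7}): φ is true.
  w1 (successors {w1, w2, w4, w5, w7}): φ is true.
  w2 (successors {w0, w2, w3, w4}): φ is true.
  w3 (successors {w3, w4, w6, w7}): φ is true.
  w4 (successors {w0, w3, w7}): φ is true.
  w5 (successors {w1, w6}): φ is true.
  w6 (successors {w3, w4, w6, w7}): φ is true.
  w7 (successors {w2, w3, w5, w7}): φ is true.
Detail at w0 (witness):
  At w0: Box p is false, not Dia p is true, so Box p -> not Dia p is true.
    At w0: Box p requires p at every successor {w0, w2, w3, w4, w6, w7}.
      p fails at w0, so Box p is false at w0.
    At w0: Dia p is false, so not Dia p is true.
      At w0: Dia p requires p at some successor in {w0, w2, w3, w4, w6, w7}.
        At w0: p is false.
        At w2: p is false.
        At w3: p is false.
        At w4: p is false.
        At w6: p is false.
        At w7: p is false.
      So Dia p is false at w0.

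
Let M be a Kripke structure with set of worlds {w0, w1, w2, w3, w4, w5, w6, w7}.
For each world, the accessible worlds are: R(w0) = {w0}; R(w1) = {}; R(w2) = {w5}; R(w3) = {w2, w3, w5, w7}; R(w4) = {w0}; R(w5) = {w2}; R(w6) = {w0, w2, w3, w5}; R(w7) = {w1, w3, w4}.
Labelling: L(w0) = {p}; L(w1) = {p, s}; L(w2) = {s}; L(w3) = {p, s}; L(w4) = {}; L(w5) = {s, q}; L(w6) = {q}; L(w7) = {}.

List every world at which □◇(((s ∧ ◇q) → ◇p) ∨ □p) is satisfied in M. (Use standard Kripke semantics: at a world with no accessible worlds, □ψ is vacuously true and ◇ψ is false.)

w0, w1, w4, w5

Let φ = □◇(((s ∧ ◇q) → ◇p) ∨ □p). Evaluate φ at each world:
  w0 (successors {w0}): φ is true.
  w1 (successors ∅): φ is true.
  w2 (successors {w5}): φ is false.
  w3 (successors {w2, w3, w5, w7}): φ is false.
  w4 (successors {w0}): φ is true.
  w5 (successors {w2}): φ is true.
  w6 (successors {w0, w2, w3, w5}): φ is false.
  w7 (successors {w1, w3, w4}): φ is false.
For instance, at w0:
  At w0: □◇(((s ∧ ◇q) → ◇p) ∨ □p) requires ◇(((s ∧ ◇q) → ◇p) ∨ □p) at every successor {w0}.
      At w0: ◇(((s ∧ ◇q) → ◇p) ∨ □p) requires ((s ∧ ◇q) → ◇p) ∨ □p at some successor in {w0}.
        ((s ∧ ◇q) → ◇p) ∨ □p holds at w0, so ◇(((s ∧ ◇q) → ◇p) ∨ □p) is true at w0.
  So □◇(((s ∧ ◇q) → ◇p) ∨ □p) is true at w0.
Satisfying worlds: {w0, w1, w4, w5}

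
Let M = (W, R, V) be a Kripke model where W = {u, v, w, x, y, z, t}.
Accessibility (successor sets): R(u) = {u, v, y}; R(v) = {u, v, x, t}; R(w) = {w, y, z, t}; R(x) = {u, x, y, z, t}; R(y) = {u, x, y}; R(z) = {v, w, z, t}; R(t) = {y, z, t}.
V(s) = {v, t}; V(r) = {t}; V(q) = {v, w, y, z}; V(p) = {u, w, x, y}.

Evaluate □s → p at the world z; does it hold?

Yes

At z: □s is false, p is false, so □s → p is true.
  At z: □s requires s at every successor {v, w, z, t}.
    s fails at w, so □s is false at z.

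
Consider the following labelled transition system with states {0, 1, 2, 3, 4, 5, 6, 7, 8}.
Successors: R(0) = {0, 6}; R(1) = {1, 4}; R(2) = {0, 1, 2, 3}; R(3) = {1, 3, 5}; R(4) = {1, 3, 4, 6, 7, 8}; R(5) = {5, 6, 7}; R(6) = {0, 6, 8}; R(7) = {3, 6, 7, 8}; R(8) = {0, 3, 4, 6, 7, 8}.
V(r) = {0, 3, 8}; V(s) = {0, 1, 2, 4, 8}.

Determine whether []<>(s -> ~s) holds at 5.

Yes

Recall that []ψ holds at a world iff ψ holds at every accessible world, and <>ψ holds iff ψ holds at some accessible world.
At 5: []<>(s -> ~s) requires <>(s -> ~s) at every successor {5, 6, 7}.
    At 5: <>(s -> ~s) requires s -> ~s at some successor in {5, 6, 7}.
      s -> ~s holds at 5, so <>(s -> ~s) is true at 5.
    At 6: <>(s -> ~s) requires s -> ~s at some successor in {0, 6, 8}.
      s -> ~s holds at 6, so <>(s -> ~s) is true at 6.
    At 7: <>(s -> ~s) requires s -> ~s at some successor in {3, 6, 7, 8}.
      s -> ~s holds at 3, so <>(s -> ~s) is true at 7.
So []<>(s -> ~s) is true at 5.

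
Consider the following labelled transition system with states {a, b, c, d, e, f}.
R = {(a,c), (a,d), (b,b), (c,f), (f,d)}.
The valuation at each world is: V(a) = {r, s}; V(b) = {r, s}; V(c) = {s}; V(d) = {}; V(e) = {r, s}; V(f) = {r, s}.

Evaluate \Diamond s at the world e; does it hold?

Recall that \Diamond ψ holds at a world iff ψ holds at some accessible world.
At e: no accessible worlds, so \Diamond s is false.

No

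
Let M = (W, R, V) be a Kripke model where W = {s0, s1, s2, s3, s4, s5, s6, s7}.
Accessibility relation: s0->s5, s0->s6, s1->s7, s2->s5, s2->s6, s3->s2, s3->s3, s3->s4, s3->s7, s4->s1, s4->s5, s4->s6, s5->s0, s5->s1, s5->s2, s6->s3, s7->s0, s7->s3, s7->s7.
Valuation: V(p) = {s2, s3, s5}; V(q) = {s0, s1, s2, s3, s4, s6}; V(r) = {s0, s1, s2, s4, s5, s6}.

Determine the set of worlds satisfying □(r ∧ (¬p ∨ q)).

s5

Let φ = □(r ∧ (¬p ∨ q)). Evaluate φ at each world:
  s0 (successors {s5, s6}): φ is false.
  s1 (successors {s7}): φ is false.
  s2 (successors {s5, s6}): φ is false.
  s3 (successors {s2, s3, s4, s7}): φ is false.
  s4 (successors {s1, s5, s6}): φ is false.
  s5 (successors {s0, s1, s2}): φ is true.
  s6 (successors {s3}): φ is false.
  s7 (successors {s0, s3, s7}): φ is false.
For instance, at s7:
  At s7: □(r ∧ (¬p ∨ q)) requires r ∧ (¬p ∨ q) at every successor {s0, s3, s7}.
    r ∧ (¬p ∨ q) fails at s3, so □(r ∧ (¬p ∨ q)) is false at s7.
Satisfying worlds: {s5}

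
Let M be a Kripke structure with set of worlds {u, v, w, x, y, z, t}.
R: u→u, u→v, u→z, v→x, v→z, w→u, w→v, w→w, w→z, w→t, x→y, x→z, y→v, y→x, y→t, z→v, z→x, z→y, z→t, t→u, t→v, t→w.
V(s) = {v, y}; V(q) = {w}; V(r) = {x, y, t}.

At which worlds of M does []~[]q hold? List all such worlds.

Let φ = []~[]q. Evaluate φ at each world:
  u (successors {u, v, z}): φ is true.
  v (successors {x, z}): φ is true.
  w (successors {u, v, w, z, t}): φ is true.
  x (successors {y, z}): φ is true.
  y (successors {v, x, t}): φ is true.
  z (successors {v, x, y, t}): φ is true.
  t (successors {u, v, w}): φ is true.
For instance, at y:
  At y: []~[]q requires ~[]q at every successor {v, x, t}.
      At v: []q is false, so ~[]q is true.
      At x: []q is false, so ~[]q is true.
      At t: []q is false, so ~[]q is true.
  So []~[]q is true at y.
Satisfying worlds: {u, v, w, x, y, z, t}

u, v, w, x, y, z, t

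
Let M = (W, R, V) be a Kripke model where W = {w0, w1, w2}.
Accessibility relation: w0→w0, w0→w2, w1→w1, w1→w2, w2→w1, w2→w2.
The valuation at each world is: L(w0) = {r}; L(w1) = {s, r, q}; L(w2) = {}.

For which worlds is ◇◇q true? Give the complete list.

w0, w1, w2

Let φ = ◇◇q. Evaluate φ at each world:
  w0 (successors {w0, w2}): φ is true.
  w1 (successors {w1, w2}): φ is true.
  w2 (successors {w1, w2}): φ is true.
For instance, at w0:
  At w0: ◇◇q requires ◇q at some successor in {w0, w2}.
    ◇q holds at w2, so ◇◇q is true at w0.
      At w2: ◇q requires q at some successor in {w1, w2}.
        q holds at w1, so ◇q is true at w2.
Satisfying worlds: {w0, w1, w2}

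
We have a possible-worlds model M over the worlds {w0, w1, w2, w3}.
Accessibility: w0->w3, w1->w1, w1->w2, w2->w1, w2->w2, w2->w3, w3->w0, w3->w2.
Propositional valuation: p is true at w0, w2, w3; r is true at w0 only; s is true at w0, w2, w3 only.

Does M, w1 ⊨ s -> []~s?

Yes

At w1: s is false, []~s is false, so s -> []~s is true.
  At w1: []~s requires ~s at every successor {w1, w2}.
    ~s fails at w2, so []~s is false at w1.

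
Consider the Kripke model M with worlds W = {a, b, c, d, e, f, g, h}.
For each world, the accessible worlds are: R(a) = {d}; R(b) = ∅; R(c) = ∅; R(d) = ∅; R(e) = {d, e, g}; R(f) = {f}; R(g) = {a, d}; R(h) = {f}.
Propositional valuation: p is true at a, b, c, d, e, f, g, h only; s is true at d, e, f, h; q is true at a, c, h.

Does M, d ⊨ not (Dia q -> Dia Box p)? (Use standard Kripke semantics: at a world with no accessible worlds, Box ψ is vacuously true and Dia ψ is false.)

At d: Dia q -> Dia Box p is true, so not (Dia q -> Dia Box p) is false.
  At d: Dia q is false, Dia Box p is false, so Dia q -> Dia Box p is true.
    At d: no accessible worlds, so Dia q is false.
    At d: no accessible worlds, so Dia Box p is false.

No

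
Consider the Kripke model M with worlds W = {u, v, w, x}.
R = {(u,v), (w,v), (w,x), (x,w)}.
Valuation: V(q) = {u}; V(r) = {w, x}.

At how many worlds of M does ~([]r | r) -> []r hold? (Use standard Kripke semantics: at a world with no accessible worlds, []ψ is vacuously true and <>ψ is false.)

Let φ = ~([]r | r) -> []r. Evaluate φ at each world:
  u (successors {v}): φ is false.
  v (successors ∅): φ is true.
  w (successors {v, x}): φ is true.
  x (successors {w}): φ is true.
For instance, at w:
  At w: ~([]r | r) is false, []r is false, so ~([]r | r) -> []r is true.
    At w: []r | r is true, so ~([]r | r) is false.
      At w: []r is false, r is true, so []r | r is true.
    At w: []r requires r at every successor {v, x}.
      r fails at v, so []r is false at w.
Satisfying worlds: {v, w, x}

3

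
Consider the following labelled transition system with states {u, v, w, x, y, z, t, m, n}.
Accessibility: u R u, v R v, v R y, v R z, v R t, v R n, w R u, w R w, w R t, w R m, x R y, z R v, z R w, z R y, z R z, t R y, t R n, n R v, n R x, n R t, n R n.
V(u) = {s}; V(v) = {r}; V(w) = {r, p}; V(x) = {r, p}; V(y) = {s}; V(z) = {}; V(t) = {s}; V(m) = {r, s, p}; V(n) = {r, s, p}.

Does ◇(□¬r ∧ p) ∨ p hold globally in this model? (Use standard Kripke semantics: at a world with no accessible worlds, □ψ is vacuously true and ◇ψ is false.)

Let φ = ◇(□¬r ∧ p) ∨ p. Evaluate φ at each world:
  u (successors {u}): φ is false.
  v (successors {v, y, z, t, n}): φ is false.
  w (successors {u, w, t, m}): φ is true.
  x (successors {y}): φ is true.
  y (successors ∅): φ is false.
  z (successors {v, w, y, z}): φ is false.
  t (successors {y, n}): φ is false.
  m (successors ∅): φ is true.
  n (successors {v, x, t, n}): φ is true.
Detail at u (counterexample):
  At u: ◇(□¬r ∧ p) is false, p is false, so ◇(□¬r ∧ p) ∨ p is false.
    At u: ◇(□¬r ∧ p) requires □¬r ∧ p at some successor in {u}.
      At u: □¬r ∧ p is false.
    So ◇(□¬r ∧ p) is false at u.

No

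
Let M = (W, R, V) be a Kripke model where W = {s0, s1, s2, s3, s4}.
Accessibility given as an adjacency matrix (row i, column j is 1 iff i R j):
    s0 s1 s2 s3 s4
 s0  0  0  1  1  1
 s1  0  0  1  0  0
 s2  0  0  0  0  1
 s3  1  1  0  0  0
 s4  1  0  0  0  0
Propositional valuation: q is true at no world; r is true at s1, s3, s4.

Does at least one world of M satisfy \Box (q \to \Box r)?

Yes

Let φ = \Box (q \to \Box r). Evaluate φ at each world:
  s0 (successors {s2, s3, s4}): φ is true.
  s1 (successors {s2}): φ is true.
  s2 (successors {s4}): φ is true.
  s3 (successors {s0, s1}): φ is true.
  s4 (successors {s0}): φ is true.
Detail at s0 (witness):
  At s0: \Box (q \to \Box r) requires q \to \Box r at every successor {s2, s3, s4}.
      At s2: q is false, \Box r is true, so q \to \Box r is true.
      At s3: q is false, \Box r is false, so q \to \Box r is true.
      At s4: q is false, \Box r is false, so q \to \Box r is true.
  So \Box (q \to \Box r) is true at s0.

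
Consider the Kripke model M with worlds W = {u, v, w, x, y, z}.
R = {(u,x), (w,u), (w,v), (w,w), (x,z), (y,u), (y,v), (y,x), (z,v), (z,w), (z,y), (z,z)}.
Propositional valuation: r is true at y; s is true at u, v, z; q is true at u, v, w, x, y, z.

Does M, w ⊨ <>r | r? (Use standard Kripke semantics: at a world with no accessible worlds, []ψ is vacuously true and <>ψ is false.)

No

At w: <>r is false, r is false, so <>r | r is false.
  At w: <>r requires r at some successor in {u, v, w}.
    At u: r is false.
    At v: r is false.
    At w: r is false.
  So <>r is false at w.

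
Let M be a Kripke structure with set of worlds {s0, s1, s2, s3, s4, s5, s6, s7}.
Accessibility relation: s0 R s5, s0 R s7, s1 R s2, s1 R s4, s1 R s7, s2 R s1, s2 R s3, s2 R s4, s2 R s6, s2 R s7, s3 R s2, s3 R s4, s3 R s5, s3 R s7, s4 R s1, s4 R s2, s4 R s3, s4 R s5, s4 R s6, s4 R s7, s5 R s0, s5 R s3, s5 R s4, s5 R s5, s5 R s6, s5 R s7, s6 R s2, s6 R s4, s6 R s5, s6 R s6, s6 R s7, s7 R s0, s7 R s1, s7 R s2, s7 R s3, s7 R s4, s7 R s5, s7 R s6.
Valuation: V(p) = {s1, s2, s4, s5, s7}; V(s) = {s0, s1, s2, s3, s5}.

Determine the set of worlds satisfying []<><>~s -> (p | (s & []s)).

s1, s2, s4, s5, s7

Let φ = []<><>~s -> (p | (s & []s)). Evaluate φ at each world:
  s0 (successors {s5, s7}): φ is false.
  s1 (successors {s2, s4, s7}): φ is true.
  s2 (successors {s1, s3, s4, s6, s7}): φ is true.
  s3 (successors {s2, s4, s5, s7}): φ is false.
  s4 (successors {s1, s2, s3, s5, s6, s7}): φ is true.
  s5 (successors {s0, s3, s4, s5, s6, s7}): φ is true.
  s6 (successors {s2, s4, s5, s6, s7}): φ is false.
  s7 (successors {s0, s1, s2, s3, s4, s5, s6}): φ is true.
For instance, at s1:
  At s1: []<><>~s is true, p | (s & []s) is true, so []<><>~s -> (p | (s & []s)) is true.
    At s1: []<><>~s requires <><>~s at every successor {s2, s4, s7}.
      At s2: <><>~s is true.
      At s4: <><>~s is true.
      At s7: <><>~s is true.
    So []<><>~s is true at s1.
    At s1: p is true, s & []s is false, so p | (s & []s) is true.
      At s1: s is true, []s is false, so s & []s is false.
Satisfying worlds: {s1, s2, s4, s5, s7}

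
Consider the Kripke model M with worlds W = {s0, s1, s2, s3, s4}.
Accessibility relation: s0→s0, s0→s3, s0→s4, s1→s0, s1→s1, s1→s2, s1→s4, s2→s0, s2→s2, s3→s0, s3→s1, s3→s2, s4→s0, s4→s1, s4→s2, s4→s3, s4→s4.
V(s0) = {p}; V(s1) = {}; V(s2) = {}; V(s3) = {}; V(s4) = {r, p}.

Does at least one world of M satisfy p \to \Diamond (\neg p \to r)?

Yes

Let φ = p \to \Diamond (\neg p \to r). Evaluate φ at each world:
  s0 (successors {s0, s3, s4}): φ is true.
  s1 (successors {s0, s1, s2, s4}): φ is true.
  s2 (successors {s0, s2}): φ is true.
  s3 (successors {s0, s1, s2}): φ is true.
  s4 (successors {s0, s1, s2, s3, s4}): φ is true.
Detail at s0 (witness):
  At s0: p is true, \Diamond (\neg p \to r) is true, so p \to \Diamond (\neg p \to r) is true.
    At s0: \Diamond (\neg p \to r) requires \neg p \to r at some successor in {s0, s3, s4}.
      \neg p \to r holds at s0, so \Diamond (\neg p \to r) is true at s0.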